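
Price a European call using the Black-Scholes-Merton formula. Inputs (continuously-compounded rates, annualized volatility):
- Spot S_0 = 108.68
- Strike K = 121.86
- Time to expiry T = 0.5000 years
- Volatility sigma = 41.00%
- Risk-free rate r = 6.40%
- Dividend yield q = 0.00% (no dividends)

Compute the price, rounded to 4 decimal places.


d1 = (ln(S/K) + (r - q + 0.5*sigma^2) * T) / (sigma * sqrt(T)) = -0.13948996
d2 = d1 - sigma * sqrt(T) = -0.42940374
exp(-rT) = 0.96850658; exp(-qT) = 1.00000000
C = S_0 * exp(-qT) * N(d1) - K * exp(-rT) * N(d2)
N(d1) = 0.44453150; N(d2) = 0.33381472
C = 108.6800 * 1.00000000 * 0.44453150 - 121.8600 * 0.96850658 * 0.33381472 = 8.9141

Answer: Price = 8.9141


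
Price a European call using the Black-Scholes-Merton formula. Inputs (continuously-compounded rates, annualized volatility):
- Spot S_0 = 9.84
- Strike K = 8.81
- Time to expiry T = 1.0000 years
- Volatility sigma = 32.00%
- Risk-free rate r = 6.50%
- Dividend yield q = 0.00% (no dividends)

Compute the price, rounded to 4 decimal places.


Answer: Price = 2.1093

Derivation:
d1 = (ln(S/K) + (r - q + 0.5*sigma^2) * T) / (sigma * sqrt(T)) = 0.70865085
d2 = d1 - sigma * sqrt(T) = 0.38865085
exp(-rT) = 0.93706746; exp(-qT) = 1.00000000
C = S_0 * exp(-qT) * N(d1) - K * exp(-rT) * N(d2)
N(d1) = 0.76072941; N(d2) = 0.65123278
C = 9.8400 * 1.00000000 * 0.76072941 - 8.8100 * 0.93706746 * 0.65123278 = 2.1093


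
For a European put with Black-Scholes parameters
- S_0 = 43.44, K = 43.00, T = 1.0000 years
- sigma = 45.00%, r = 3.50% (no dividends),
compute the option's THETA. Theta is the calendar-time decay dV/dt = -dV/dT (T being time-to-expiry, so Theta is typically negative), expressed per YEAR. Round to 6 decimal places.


Answer: Theta = -2.899524

Derivation:
d1 = 0.3254012443; d2 = -0.1245987557
phi(d1) = 0.3783704571; exp(-qT) = 1.0000000000; exp(-rT) = 0.9656054163
Theta = -S*exp(-qT)*phi(d1)*sigma/(2*sqrt(T)) + r*K*exp(-rT)*N(-d2) - q*S*exp(-qT)*N(-d1)
N(-d1) = 0.3724387070; N(-d2) = 0.5495793932; sqrt(T) = 1.0000000000
Term 1 = -43.4400 * 1.0000000000 * 0.3783704571 * 0.4500 / (2 * 1.0000000000) = -3.6981928477
Term 2 = 0.0350 * 43.0000 * 0.9656054163 * 0.5495793932 = 0.7986686423
Term 3 = 0 (no dividend yield, q = 0)
Theta = -3.6981928477 + (0.7986686423) + (0.0000000000) = -2.899524


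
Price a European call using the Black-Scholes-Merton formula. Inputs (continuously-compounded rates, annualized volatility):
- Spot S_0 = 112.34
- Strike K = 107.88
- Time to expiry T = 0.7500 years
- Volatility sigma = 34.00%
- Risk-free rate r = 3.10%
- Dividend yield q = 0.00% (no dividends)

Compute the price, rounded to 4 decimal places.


d1 = (ln(S/K) + (r - q + 0.5*sigma^2) * T) / (sigma * sqrt(T)) = 0.36376629
d2 = d1 - sigma * sqrt(T) = 0.06931765
exp(-rT) = 0.97701820; exp(-qT) = 1.00000000
C = S_0 * exp(-qT) * N(d1) - K * exp(-rT) * N(d2)
N(d1) = 0.64198373; N(d2) = 0.52763161
C = 112.3400 * 1.00000000 * 0.64198373 - 107.8800 * 0.97701820 * 0.52763161 = 16.5077

Answer: Price = 16.5077


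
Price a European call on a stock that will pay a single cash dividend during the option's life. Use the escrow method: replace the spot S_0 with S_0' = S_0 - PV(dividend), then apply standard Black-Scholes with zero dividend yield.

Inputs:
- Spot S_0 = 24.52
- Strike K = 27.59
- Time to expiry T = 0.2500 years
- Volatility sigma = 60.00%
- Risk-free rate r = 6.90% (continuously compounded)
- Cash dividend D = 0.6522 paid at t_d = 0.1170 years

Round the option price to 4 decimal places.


PV(D) = D * exp(-r * t_d) = 0.6522 * 0.99195950 = 0.64695599
S_0' = S_0 - PV(D) = 24.5200 - 0.64695599 = 23.87304401
d1 = (ln(S_0'/K) + (r + sigma^2/2)*T) / (sigma*sqrt(T)) = -0.27484477
d2 = d1 - sigma*sqrt(T) = -0.57484477
exp(-rT) = 0.98289793
N(d1) = 0.39171775; N(d2) = 0.28269814
C = S_0' * N(d1) - K * exp(-rT) * N(d2) = 23.87304401 * 0.39171775 - 27.5900 * 0.98289793 * 0.28269814 = 1.6852

Answer: Price = 1.6852


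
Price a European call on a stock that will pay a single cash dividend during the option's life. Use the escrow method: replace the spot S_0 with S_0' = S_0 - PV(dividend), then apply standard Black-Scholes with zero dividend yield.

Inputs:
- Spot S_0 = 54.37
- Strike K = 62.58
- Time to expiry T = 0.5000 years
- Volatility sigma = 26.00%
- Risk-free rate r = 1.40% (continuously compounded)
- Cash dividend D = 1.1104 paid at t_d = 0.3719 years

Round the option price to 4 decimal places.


Answer: Price = 1.1844

Derivation:
PV(D) = D * exp(-r * t_d) = 1.1104 * 0.99480693 = 1.10463362
S_0' = S_0 - PV(D) = 54.3700 - 1.10463362 = 53.26536638
d1 = (ln(S_0'/K) + (r + sigma^2/2)*T) / (sigma*sqrt(T)) = -0.74659274
d2 = d1 - sigma*sqrt(T) = -0.93044050
exp(-rT) = 0.99302444
N(d1) = 0.22765472; N(d2) = 0.17607153
C = S_0' * N(d1) - K * exp(-rT) * N(d2) = 53.26536638 * 0.22765472 - 62.5800 * 0.99302444 * 0.17607153 = 1.1844


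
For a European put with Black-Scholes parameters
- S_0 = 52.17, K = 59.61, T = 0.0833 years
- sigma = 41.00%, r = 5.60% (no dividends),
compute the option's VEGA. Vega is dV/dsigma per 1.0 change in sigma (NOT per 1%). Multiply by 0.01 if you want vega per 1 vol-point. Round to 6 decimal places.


Answer: Vega = 3.541310

Derivation:
d1 = -1.0280262316; d2 = -1.1463593630
phi(d1) = 0.2351909599; exp(-qT) = 1.0000000000; exp(-rT) = 0.9953460633
Vega = S * exp(-qT) * phi(d1) * sqrt(T) = 52.1700 * 1.0000000000 * 0.2351909599 * 0.2886173938 = 3.541310


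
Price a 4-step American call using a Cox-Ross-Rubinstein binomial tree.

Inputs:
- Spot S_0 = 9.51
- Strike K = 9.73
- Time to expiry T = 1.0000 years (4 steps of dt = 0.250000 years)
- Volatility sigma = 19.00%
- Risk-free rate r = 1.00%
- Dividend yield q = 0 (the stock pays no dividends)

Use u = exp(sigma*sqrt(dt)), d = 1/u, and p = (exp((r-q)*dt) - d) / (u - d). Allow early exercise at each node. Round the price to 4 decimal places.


dt = T/N = 0.250000
u = exp(sigma*sqrt(dt)) = 1.099659; d = 1/u = 0.909373
p = (exp((r-q)*dt) - d) / (u - d) = 0.489422
Discount per step: exp(-r*dt) = 0.997503
Stock lattice S(k, i) with i counting down-moves:
  k=0: S(0,0) = 9.5100
  k=1: S(1,0) = 10.4578; S(1,1) = 8.6481
  k=2: S(2,0) = 11.5000; S(2,1) = 9.5100; S(2,2) = 7.8644
  k=3: S(3,0) = 12.6460; S(3,1) = 10.4578; S(3,2) = 8.6481; S(3,3) = 7.1517
  k=4: S(4,0) = 13.9063; S(4,1) = 11.5000; S(4,2) = 9.5100; S(4,3) = 7.8644; S(4,4) = 6.5035
Terminal payoffs V(N, i) = max(S_T - K, 0):
  V(4,0) = 4.176326; V(4,1) = 1.769964; V(4,2) = 0.000000; V(4,3) = 0.000000; V(4,4) = 0.000000
Backward induction: V(k, i) = exp(-r*dt) * [p * V(k+1, i) + (1-p) * V(k+1, i+1)]; then take max(V_cont, immediate exercise) for American.
  V(3,0) = exp(-r*dt) * [p*4.176326 + (1-p)*1.769964] = 2.940332; exercise = 2.916037; V(3,0) = max -> 2.940332
  V(3,1) = exp(-r*dt) * [p*1.769964 + (1-p)*0.000000] = 0.864097; exercise = 0.727756; V(3,1) = max -> 0.864097
  V(3,2) = exp(-r*dt) * [p*0.000000 + (1-p)*0.000000] = 0.000000; exercise = 0.000000; V(3,2) = max -> 0.000000
  V(3,3) = exp(-r*dt) * [p*0.000000 + (1-p)*0.000000] = 0.000000; exercise = 0.000000; V(3,3) = max -> 0.000000
  V(2,0) = exp(-r*dt) * [p*2.940332 + (1-p)*0.864097] = 1.875558; exercise = 1.769964; V(2,0) = max -> 1.875558
  V(2,1) = exp(-r*dt) * [p*0.864097 + (1-p)*0.000000] = 0.421852; exercise = 0.000000; V(2,1) = max -> 0.421852
  V(2,2) = exp(-r*dt) * [p*0.000000 + (1-p)*0.000000] = 0.000000; exercise = 0.000000; V(2,2) = max -> 0.000000
  V(1,0) = exp(-r*dt) * [p*1.875558 + (1-p)*0.421852] = 1.130499; exercise = 0.727756; V(1,0) = max -> 1.130499
  V(1,1) = exp(-r*dt) * [p*0.421852 + (1-p)*0.000000] = 0.205949; exercise = 0.000000; V(1,1) = max -> 0.205949
  V(0,0) = exp(-r*dt) * [p*1.130499 + (1-p)*0.205949] = 0.656800; exercise = 0.000000; V(0,0) = max -> 0.656800

Answer: Price = V(0,0) = 0.6568


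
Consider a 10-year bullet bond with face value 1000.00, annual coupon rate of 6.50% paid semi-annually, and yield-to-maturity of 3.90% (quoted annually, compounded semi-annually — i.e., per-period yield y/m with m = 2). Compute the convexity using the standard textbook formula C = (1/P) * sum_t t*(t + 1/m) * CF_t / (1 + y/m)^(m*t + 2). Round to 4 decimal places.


Coupon per period c = face * coupon_rate / m = 32.500000
Periods per year m = 2; per-period yield y/m = 0.019500
Number of cashflows N = 20
Cashflows (t years, CF_t, discount factor 1/(1+y/m)^(m*t), PV):
  t = 0.5000: CF_t = 32.500000, DF = 0.980873, PV = 31.878372
  t = 1.0000: CF_t = 32.500000, DF = 0.962112, PV = 31.268633
  t = 1.5000: CF_t = 32.500000, DF = 0.943709, PV = 30.670558
  t = 2.0000: CF_t = 32.500000, DF = 0.925659, PV = 30.083921
  t = 2.5000: CF_t = 32.500000, DF = 0.907954, PV = 29.508505
  t = 3.0000: CF_t = 32.500000, DF = 0.890588, PV = 28.944095
  t = 3.5000: CF_t = 32.500000, DF = 0.873553, PV = 28.390481
  t = 4.0000: CF_t = 32.500000, DF = 0.856845, PV = 27.847456
  t = 4.5000: CF_t = 32.500000, DF = 0.840456, PV = 27.314817
  t = 5.0000: CF_t = 32.500000, DF = 0.824380, PV = 26.792366
  t = 5.5000: CF_t = 32.500000, DF = 0.808613, PV = 26.279907
  t = 6.0000: CF_t = 32.500000, DF = 0.793146, PV = 25.777251
  t = 6.5000: CF_t = 32.500000, DF = 0.777976, PV = 25.284209
  t = 7.0000: CF_t = 32.500000, DF = 0.763095, PV = 24.800597
  t = 7.5000: CF_t = 32.500000, DF = 0.748500, PV = 24.326236
  t = 8.0000: CF_t = 32.500000, DF = 0.734183, PV = 23.860947
  t = 8.5000: CF_t = 32.500000, DF = 0.720140, PV = 23.404558
  t = 9.0000: CF_t = 32.500000, DF = 0.706366, PV = 22.956899
  t = 9.5000: CF_t = 32.500000, DF = 0.692855, PV = 22.517802
  t = 10.0000: CF_t = 1032.500000, DF = 0.679603, PV = 701.690276
Price P = sum_t PV_t = 1213.597885
Convexity numerator sum_t t*(t + 1/m) * CF_t / (1+y/m)^(m*t + 2):
  t = 0.5000: term = 15.335279
  t = 1.0000: term = 45.125882
  t = 1.5000: term = 88.525516
  t = 2.0000: term = 144.720477
  t = 2.5000: term = 212.928607
  t = 3.0000: term = 292.398284
  t = 3.5000: term = 382.407433
  t = 4.0000: term = 482.262580
  t = 4.5000: term = 591.297915
  t = 5.0000: term = 708.874401
  t = 5.5000: term = 834.378893
  t = 6.0000: term = 967.223292
  t = 6.5000: term = 1106.843722
  t = 7.0000: term = 1252.699726
  t = 7.5000: term = 1404.273497
  t = 8.0000: term = 1561.069115
  t = 8.5000: term = 1722.611824
  t = 9.0000: term = 1888.447316
  t = 9.5000: term = 2058.141045
  t = 10.0000: term = 70885.971679
Convexity = (1/P) * sum = 86645.536484 / 1213.597885 = 71.395590

Answer: Convexity = 71.3956


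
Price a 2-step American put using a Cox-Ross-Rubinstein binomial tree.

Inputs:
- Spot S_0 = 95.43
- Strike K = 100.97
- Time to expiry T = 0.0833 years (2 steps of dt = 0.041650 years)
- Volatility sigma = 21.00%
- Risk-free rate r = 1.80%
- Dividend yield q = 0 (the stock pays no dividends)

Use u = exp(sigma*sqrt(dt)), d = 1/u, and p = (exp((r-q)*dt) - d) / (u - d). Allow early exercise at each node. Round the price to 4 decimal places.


dt = T/N = 0.041650
u = exp(sigma*sqrt(dt)) = 1.043789; d = 1/u = 0.958048
p = (exp((r-q)*dt) - d) / (u - d) = 0.498034
Discount per step: exp(-r*dt) = 0.999251
Stock lattice S(k, i) with i counting down-moves:
  k=0: S(0,0) = 95.4300
  k=1: S(1,0) = 99.6088; S(1,1) = 91.4265
  k=2: S(2,0) = 103.9706; S(2,1) = 95.4300; S(2,2) = 87.5910
Terminal payoffs V(N, i) = max(K - S_T, 0):
  V(2,0) = 0.000000; V(2,1) = 5.540000; V(2,2) = 13.379022
Backward induction: V(k, i) = exp(-r*dt) * [p * V(k+1, i) + (1-p) * V(k+1, i+1)]; then take max(V_cont, immediate exercise) for American.
  V(1,0) = exp(-r*dt) * [p*0.000000 + (1-p)*5.540000] = 2.778806; exercise = 1.361202; V(1,0) = max -> 2.778806
  V(1,1) = exp(-r*dt) * [p*5.540000 + (1-p)*13.379022] = 9.467820; exercise = 9.543488; V(1,1) = max -> 9.543488
  V(0,0) = exp(-r*dt) * [p*2.778806 + (1-p)*9.543488] = 6.169817; exercise = 5.540000; V(0,0) = max -> 6.169817

Answer: Price = V(0,0) = 6.1698


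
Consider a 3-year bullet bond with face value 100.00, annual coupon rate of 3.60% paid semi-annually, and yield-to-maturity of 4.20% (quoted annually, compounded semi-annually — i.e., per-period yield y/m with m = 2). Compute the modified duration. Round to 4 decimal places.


Answer: Modified duration = 2.8101

Derivation:
Coupon per period c = face * coupon_rate / m = 1.800000
Periods per year m = 2; per-period yield y/m = 0.021000
Number of cashflows N = 6
Cashflows (t years, CF_t, discount factor 1/(1+y/m)^(m*t), PV):
  t = 0.5000: CF_t = 1.800000, DF = 0.979432, PV = 1.762977
  t = 1.0000: CF_t = 1.800000, DF = 0.959287, PV = 1.726716
  t = 1.5000: CF_t = 1.800000, DF = 0.939556, PV = 1.691201
  t = 2.0000: CF_t = 1.800000, DF = 0.920231, PV = 1.656416
  t = 2.5000: CF_t = 1.800000, DF = 0.901304, PV = 1.622347
  t = 3.0000: CF_t = 101.800000, DF = 0.882766, PV = 89.865568
Price P = sum_t PV_t = 98.325227
First compute Macaulay numerator sum_t t * PV_t:
  t * PV_t at t = 0.5000: 0.881489
  t * PV_t at t = 1.0000: 1.726716
  t * PV_t at t = 1.5000: 2.536802
  t * PV_t at t = 2.0000: 3.312833
  t * PV_t at t = 2.5000: 4.055868
  t * PV_t at t = 3.0000: 269.596705
Macaulay duration D = 282.110413 / 98.325227 = 2.869156
Modified duration = D / (1 + y/m) = 2.869156 / (1 + 0.021000) = 2.810143


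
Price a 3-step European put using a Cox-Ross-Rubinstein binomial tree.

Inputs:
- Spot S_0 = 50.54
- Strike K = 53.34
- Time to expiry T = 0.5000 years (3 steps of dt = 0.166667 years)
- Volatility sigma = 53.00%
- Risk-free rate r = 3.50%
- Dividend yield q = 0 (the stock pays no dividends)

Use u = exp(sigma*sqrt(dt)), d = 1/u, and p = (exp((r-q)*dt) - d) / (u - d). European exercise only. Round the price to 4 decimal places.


dt = T/N = 0.166667
u = exp(sigma*sqrt(dt)) = 1.241564; d = 1/u = 0.805436
p = (exp((r-q)*dt) - d) / (u - d) = 0.459532
Discount per step: exp(-r*dt) = 0.994184
Stock lattice S(k, i) with i counting down-moves:
  k=0: S(0,0) = 50.5400
  k=1: S(1,0) = 62.7486; S(1,1) = 40.7067
  k=2: S(2,0) = 77.9064; S(2,1) = 50.5400; S(2,2) = 32.7867
  k=3: S(3,0) = 96.7258; S(3,1) = 62.7486; S(3,2) = 40.7067; S(3,3) = 26.4076
Terminal payoffs V(N, i) = max(K - S_T, 0):
  V(3,0) = 0.000000; V(3,1) = 0.000000; V(3,2) = 12.633267; V(3,3) = 26.932440
Backward induction: V(k, i) = exp(-r*dt) * [p * V(k+1, i) + (1-p) * V(k+1, i+1)].
  V(2,0) = exp(-r*dt) * [p*0.000000 + (1-p)*0.000000] = 0.000000
  V(2,1) = exp(-r*dt) * [p*0.000000 + (1-p)*12.633267] = 6.788169
  V(2,2) = exp(-r*dt) * [p*12.633267 + (1-p)*26.932440] = 20.243090
  V(1,0) = exp(-r*dt) * [p*0.000000 + (1-p)*6.788169] = 3.647452
  V(1,1) = exp(-r*dt) * [p*6.788169 + (1-p)*20.243090] = 13.978351
  V(0,0) = exp(-r*dt) * [p*3.647452 + (1-p)*13.978351] = 9.177287

Answer: Price = V(0,0) = 9.1773


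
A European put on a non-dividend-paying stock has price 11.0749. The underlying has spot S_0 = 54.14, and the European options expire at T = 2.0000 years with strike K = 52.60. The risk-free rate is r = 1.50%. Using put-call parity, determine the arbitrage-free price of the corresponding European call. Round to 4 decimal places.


Put-call parity: C - P = S_0 * exp(-qT) - K * exp(-rT).
S_0 * exp(-qT) = 54.1400 * 1.00000000 = 54.14000000
K * exp(-rT) = 52.6000 * 0.97044553 = 51.04543506
C = P + S*exp(-qT) - K*exp(-rT)
C = 11.0749 + 54.14000000 - 51.04543506 = 14.1695

Answer: Call price = 14.1695


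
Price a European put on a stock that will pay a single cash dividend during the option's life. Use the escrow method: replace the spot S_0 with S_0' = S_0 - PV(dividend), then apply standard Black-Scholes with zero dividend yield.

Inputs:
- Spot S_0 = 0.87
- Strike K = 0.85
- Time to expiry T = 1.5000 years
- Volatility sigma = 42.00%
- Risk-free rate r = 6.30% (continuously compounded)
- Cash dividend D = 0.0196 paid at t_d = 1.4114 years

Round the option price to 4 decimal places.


Answer: Price = 0.1285

Derivation:
PV(D) = D * exp(-r * t_d) = 0.0196 * 0.91492041 = 0.01793244
S_0' = S_0 - PV(D) = 0.8700 - 0.01793244 = 0.85206756
d1 = (ln(S_0'/K) + (r + sigma^2/2)*T) / (sigma*sqrt(T)) = 0.44563114
d2 = d1 - sigma*sqrt(T) = -0.06876171
exp(-rT) = 0.90982773
N(-d1) = 0.32793186; N(-d2) = 0.52741035
P = K * exp(-rT) * N(-d2) - S_0' * N(-d1) = 0.8500 * 0.90982773 * 0.52741035 - 0.85206756 * 0.32793186 = 0.1285


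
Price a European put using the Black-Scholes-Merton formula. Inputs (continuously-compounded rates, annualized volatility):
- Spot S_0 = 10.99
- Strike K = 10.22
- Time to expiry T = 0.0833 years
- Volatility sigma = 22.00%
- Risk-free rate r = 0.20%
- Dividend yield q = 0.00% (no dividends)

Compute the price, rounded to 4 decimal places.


Answer: Price = 0.0421

Derivation:
d1 = (ln(S/K) + (r - q + 0.5*sigma^2) * T) / (sigma * sqrt(T)) = 1.17837105
d2 = d1 - sigma * sqrt(T) = 1.11487522
exp(-rT) = 0.99983341; exp(-qT) = 1.00000000
P = K * exp(-rT) * N(-d2) - S_0 * exp(-qT) * N(-d1)
N(-d1) = 0.11932436; N(-d2) = 0.13245195
P = 10.2200 * 0.99983341 * 0.13245195 - 10.9900 * 1.00000000 * 0.11932436 = 0.0421


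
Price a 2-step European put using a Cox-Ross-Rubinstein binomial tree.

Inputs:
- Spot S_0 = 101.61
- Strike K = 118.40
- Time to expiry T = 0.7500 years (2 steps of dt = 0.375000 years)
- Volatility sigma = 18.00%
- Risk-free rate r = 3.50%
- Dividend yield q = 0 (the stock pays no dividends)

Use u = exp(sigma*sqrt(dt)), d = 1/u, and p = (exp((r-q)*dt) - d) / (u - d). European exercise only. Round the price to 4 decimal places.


Answer: Price = V(0,0) = 16.0052

Derivation:
dt = T/N = 0.375000
u = exp(sigma*sqrt(dt)) = 1.116532; d = 1/u = 0.895631
p = (exp((r-q)*dt) - d) / (u - d) = 0.532279
Discount per step: exp(-r*dt) = 0.986961
Stock lattice S(k, i) with i counting down-moves:
  k=0: S(0,0) = 101.6100
  k=1: S(1,0) = 113.4508; S(1,1) = 91.0050
  k=2: S(2,0) = 126.6714; S(2,1) = 101.6100; S(2,2) = 81.5069
Terminal payoffs V(N, i) = max(K - S_T, 0):
  V(2,0) = 0.000000; V(2,1) = 16.790000; V(2,2) = 36.893084
Backward induction: V(k, i) = exp(-r*dt) * [p * V(k+1, i) + (1-p) * V(k+1, i+1)].
  V(1,0) = exp(-r*dt) * [p*0.000000 + (1-p)*16.790000] = 7.750645
  V(1,1) = exp(-r*dt) * [p*16.790000 + (1-p)*36.893084] = 25.851111
  V(0,0) = exp(-r*dt) * [p*7.750645 + (1-p)*25.851111] = 16.005169


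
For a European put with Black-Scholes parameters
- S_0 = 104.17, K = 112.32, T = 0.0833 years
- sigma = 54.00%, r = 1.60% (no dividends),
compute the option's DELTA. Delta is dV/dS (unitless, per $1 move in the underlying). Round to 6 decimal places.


Answer: Delta = -0.654260

Derivation:
d1 = -0.3968461593; d2 = -0.5526995519
phi(d1) = 0.3687331858; exp(-qT) = 1.0000000000; exp(-rT) = 0.9986680878
N(-d1) = 0.6542595452
Delta = -exp(-qT) * N(-d1) = -1.0000000000 * 0.6542595452 = -0.654260


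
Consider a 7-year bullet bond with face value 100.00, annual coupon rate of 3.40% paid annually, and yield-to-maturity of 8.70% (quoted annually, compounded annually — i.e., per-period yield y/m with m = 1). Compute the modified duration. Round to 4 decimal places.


Coupon per period c = face * coupon_rate / m = 3.400000
Periods per year m = 1; per-period yield y/m = 0.087000
Number of cashflows N = 7
Cashflows (t years, CF_t, discount factor 1/(1+y/m)^(m*t), PV):
  t = 1.0000: CF_t = 3.400000, DF = 0.919963, PV = 3.127875
  t = 2.0000: CF_t = 3.400000, DF = 0.846332, PV = 2.877530
  t = 3.0000: CF_t = 3.400000, DF = 0.778595, PV = 2.647222
  t = 4.0000: CF_t = 3.400000, DF = 0.716278, PV = 2.435346
  t = 5.0000: CF_t = 3.400000, DF = 0.658950, PV = 2.240429
  t = 6.0000: CF_t = 3.400000, DF = 0.606209, PV = 2.061112
  t = 7.0000: CF_t = 103.400000, DF = 0.557690, PV = 57.665190
Price P = sum_t PV_t = 73.054704
First compute Macaulay numerator sum_t t * PV_t:
  t * PV_t at t = 1.0000: 3.127875
  t * PV_t at t = 2.0000: 5.755060
  t * PV_t at t = 3.0000: 7.941665
  t * PV_t at t = 4.0000: 9.741386
  t * PV_t at t = 5.0000: 11.202145
  t * PV_t at t = 6.0000: 12.366674
  t * PV_t at t = 7.0000: 403.656333
Macaulay duration D = 453.791136 / 73.054704 = 6.211662
Modified duration = D / (1 + y/m) = 6.211662 / (1 + 0.087000) = 5.714501

Answer: Modified duration = 5.7145


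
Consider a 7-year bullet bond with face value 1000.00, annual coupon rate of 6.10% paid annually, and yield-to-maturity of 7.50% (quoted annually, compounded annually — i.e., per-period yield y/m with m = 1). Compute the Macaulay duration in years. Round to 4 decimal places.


Answer: Macaulay duration = 5.8526 years

Derivation:
Coupon per period c = face * coupon_rate / m = 61.000000
Periods per year m = 1; per-period yield y/m = 0.075000
Number of cashflows N = 7
Cashflows (t years, CF_t, discount factor 1/(1+y/m)^(m*t), PV):
  t = 1.0000: CF_t = 61.000000, DF = 0.930233, PV = 56.744186
  t = 2.0000: CF_t = 61.000000, DF = 0.865333, PV = 52.785289
  t = 3.0000: CF_t = 61.000000, DF = 0.804961, PV = 49.102595
  t = 4.0000: CF_t = 61.000000, DF = 0.748801, PV = 45.676832
  t = 5.0000: CF_t = 61.000000, DF = 0.696559, PV = 42.490077
  t = 6.0000: CF_t = 61.000000, DF = 0.647962, PV = 39.525653
  t = 7.0000: CF_t = 1061.000000, DF = 0.602755, PV = 639.522950
Price P = sum_t PV_t = 925.847582
Macaulay numerator sum_t t * PV_t:
  t * PV_t at t = 1.0000: 56.744186
  t * PV_t at t = 2.0000: 105.570579
  t * PV_t at t = 3.0000: 147.307784
  t * PV_t at t = 4.0000: 182.707329
  t * PV_t at t = 5.0000: 212.450383
  t * PV_t at t = 6.0000: 237.153916
  t * PV_t at t = 7.0000: 4476.660649
Macaulay duration D = (sum_t t * PV_t) / P = 5418.594826 / 925.847582 = 5.852578


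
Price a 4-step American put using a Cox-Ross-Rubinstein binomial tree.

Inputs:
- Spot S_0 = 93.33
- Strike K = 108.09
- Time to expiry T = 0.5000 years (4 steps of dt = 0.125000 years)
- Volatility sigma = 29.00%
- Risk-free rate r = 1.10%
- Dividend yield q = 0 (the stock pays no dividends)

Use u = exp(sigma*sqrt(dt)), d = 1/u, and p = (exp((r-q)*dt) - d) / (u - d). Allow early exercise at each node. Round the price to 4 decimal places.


Answer: Price = V(0,0) = 17.5095

Derivation:
dt = T/N = 0.125000
u = exp(sigma*sqrt(dt)) = 1.107971; d = 1/u = 0.902551
p = (exp((r-q)*dt) - d) / (u - d) = 0.481088
Discount per step: exp(-r*dt) = 0.998626
Stock lattice S(k, i) with i counting down-moves:
  k=0: S(0,0) = 93.3300
  k=1: S(1,0) = 103.4069; S(1,1) = 84.2351
  k=2: S(2,0) = 114.5719; S(2,1) = 93.3300; S(2,2) = 76.0264
  k=3: S(3,0) = 126.9424; S(3,1) = 103.4069; S(3,2) = 84.2351; S(3,3) = 68.6177
  k=4: S(4,0) = 140.6485; S(4,1) = 114.5719; S(4,2) = 93.3300; S(4,3) = 76.0264; S(4,4) = 61.9309
Terminal payoffs V(N, i) = max(K - S_T, 0):
  V(4,0) = 0.000000; V(4,1) = 0.000000; V(4,2) = 14.760000; V(4,3) = 32.063601; V(4,4) = 46.159074
Backward induction: V(k, i) = exp(-r*dt) * [p * V(k+1, i) + (1-p) * V(k+1, i+1)]; then take max(V_cont, immediate exercise) for American.
  V(3,0) = exp(-r*dt) * [p*0.000000 + (1-p)*0.000000] = 0.000000; exercise = 0.000000; V(3,0) = max -> 0.000000
  V(3,1) = exp(-r*dt) * [p*0.000000 + (1-p)*14.760000] = 7.648617; exercise = 4.683059; V(3,1) = max -> 7.648617
  V(3,2) = exp(-r*dt) * [p*14.760000 + (1-p)*32.063601] = 23.706427; exercise = 23.854949; V(3,2) = max -> 23.854949
  V(3,3) = exp(-r*dt) * [p*32.063601 + (1-p)*46.159074] = 39.323804; exercise = 39.472325; V(3,3) = max -> 39.472325
  V(2,0) = exp(-r*dt) * [p*0.000000 + (1-p)*7.648617] = 3.963506; exercise = 0.000000; V(2,0) = max -> 3.963506
  V(2,1) = exp(-r*dt) * [p*7.648617 + (1-p)*23.854949] = 16.036212; exercise = 14.760000; V(2,1) = max -> 16.036212
  V(2,2) = exp(-r*dt) * [p*23.854949 + (1-p)*39.472325] = 31.915080; exercise = 32.063601; V(2,2) = max -> 32.063601
  V(1,0) = exp(-r*dt) * [p*3.963506 + (1-p)*16.036212] = 10.214124; exercise = 4.683059; V(1,0) = max -> 10.214124
  V(1,1) = exp(-r*dt) * [p*16.036212 + (1-p)*32.063601] = 24.319554; exercise = 23.854949; V(1,1) = max -> 24.319554
  V(0,0) = exp(-r*dt) * [p*10.214124 + (1-p)*24.319554] = 17.509509; exercise = 14.760000; V(0,0) = max -> 17.509509


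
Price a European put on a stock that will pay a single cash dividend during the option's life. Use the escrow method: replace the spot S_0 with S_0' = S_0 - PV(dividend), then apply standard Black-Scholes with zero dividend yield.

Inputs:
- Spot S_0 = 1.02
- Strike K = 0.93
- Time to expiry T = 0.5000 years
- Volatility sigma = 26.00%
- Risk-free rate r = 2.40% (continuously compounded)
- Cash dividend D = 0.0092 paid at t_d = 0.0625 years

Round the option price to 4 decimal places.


Answer: Price = 0.0340

Derivation:
PV(D) = D * exp(-r * t_d) = 0.0092 * 0.99850112 = 0.00918621
S_0' = S_0 - PV(D) = 1.0200 - 0.00918621 = 1.01081379
d1 = (ln(S_0'/K) + (r + sigma^2/2)*T) / (sigma*sqrt(T)) = 0.61043131
d2 = d1 - sigma*sqrt(T) = 0.42658355
exp(-rT) = 0.98807171
N(-d1) = 0.27078807; N(-d2) = 0.33484134
P = K * exp(-rT) * N(-d2) - S_0' * N(-d1) = 0.9300 * 0.98807171 * 0.33484134 - 1.01081379 * 0.27078807 = 0.0340


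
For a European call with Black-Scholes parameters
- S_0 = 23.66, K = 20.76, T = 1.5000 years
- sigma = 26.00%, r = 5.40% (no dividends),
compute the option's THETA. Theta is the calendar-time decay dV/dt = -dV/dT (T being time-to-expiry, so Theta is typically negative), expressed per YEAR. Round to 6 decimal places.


d1 = 0.8242149867; d2 = 0.5057813201
phi(d1) = 0.2840503677; exp(-qT) = 1.0000000000; exp(-rT) = 0.9221936914
Theta = -S*exp(-qT)*phi(d1)*sigma/(2*sqrt(T)) - r*K*exp(-rT)*N(d2) + q*S*exp(-qT)*N(d1)
N(d1) = 0.7950912935; N(d2) = 0.6934949133; sqrt(T) = 1.2247448714
Term 1 = -23.6600 * 1.0000000000 * 0.2840503677 * 0.2600 / (2 * 1.2247448714) = -0.7133584646
Term 2 = -0.0540 * 20.7600 * 0.9221936914 * 0.6934949133 = -0.7169461483
Term 3 = 0 (no dividend yield, q = 0)
Theta = -0.7133584646 + (-0.7169461483) + (0.0000000000) = -1.430305

Answer: Theta = -1.430305


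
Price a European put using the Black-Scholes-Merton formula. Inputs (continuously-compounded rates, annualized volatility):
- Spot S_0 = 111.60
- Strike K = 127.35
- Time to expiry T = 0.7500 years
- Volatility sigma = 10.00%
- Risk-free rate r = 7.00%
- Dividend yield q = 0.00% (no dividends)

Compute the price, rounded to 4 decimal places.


d1 = (ln(S/K) + (r - q + 0.5*sigma^2) * T) / (sigma * sqrt(T)) = -0.87489525
d2 = d1 - sigma * sqrt(T) = -0.96149779
exp(-rT) = 0.94885432; exp(-qT) = 1.00000000
P = K * exp(-rT) * N(-d2) - S_0 * exp(-qT) * N(-d1)
N(-d1) = 0.80918455; N(-d2) = 0.83184903
P = 127.3500 * 0.94885432 * 0.83184903 - 111.6000 * 1.00000000 * 0.80918455 = 10.2128

Answer: Price = 10.2128


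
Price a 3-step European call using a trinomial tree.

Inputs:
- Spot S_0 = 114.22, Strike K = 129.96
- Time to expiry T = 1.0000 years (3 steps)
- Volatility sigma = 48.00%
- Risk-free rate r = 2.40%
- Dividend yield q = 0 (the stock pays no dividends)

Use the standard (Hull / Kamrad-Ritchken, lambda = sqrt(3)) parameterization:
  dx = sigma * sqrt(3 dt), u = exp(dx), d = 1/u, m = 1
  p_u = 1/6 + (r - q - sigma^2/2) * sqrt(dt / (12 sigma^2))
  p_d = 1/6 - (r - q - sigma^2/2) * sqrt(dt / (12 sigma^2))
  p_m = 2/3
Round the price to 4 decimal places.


dt = T/N = 0.333333; dx = sigma*sqrt(3*dt) = 0.480000
u = exp(dx) = 1.616074; d = 1/u = 0.618783
p_u = 0.135000, p_m = 0.666667, p_d = 0.198333
Discount per step: exp(-r*dt) = 0.992032
Stock lattice S(k, j) with j the centered position index:
  k=0: S(0,+0) = 114.2200
  k=1: S(1,-1) = 70.6774; S(1,+0) = 114.2200; S(1,+1) = 184.5880
  k=2: S(2,-2) = 43.7340; S(2,-1) = 70.6774; S(2,+0) = 114.2200; S(2,+1) = 184.5880; S(2,+2) = 298.3080
  k=3: S(3,-3) = 27.0619; S(3,-2) = 43.7340; S(3,-1) = 70.6774; S(3,+0) = 114.2200; S(3,+1) = 184.5880; S(3,+2) = 298.3080; S(3,+3) = 482.0879
Terminal payoffs V(N, j) = max(S_T - K, 0):
  V(3,-3) = 0.000000; V(3,-2) = 0.000000; V(3,-1) = 0.000000; V(3,+0) = 0.000000; V(3,+1) = 54.628018; V(3,+2) = 168.347971; V(3,+3) = 352.127876
Backward induction: V(k, j) = exp(-r*dt) * [p_u * V(k+1, j+1) + p_m * V(k+1, j) + p_d * V(k+1, j-1)]
  V(2,-2) = exp(-r*dt) * [p_u*0.000000 + p_m*0.000000 + p_d*0.000000] = 0.000000
  V(2,-1) = exp(-r*dt) * [p_u*0.000000 + p_m*0.000000 + p_d*0.000000] = 0.000000
  V(2,+0) = exp(-r*dt) * [p_u*54.628018 + p_m*0.000000 + p_d*0.000000] = 7.316020
  V(2,+1) = exp(-r*dt) * [p_u*168.347971 + p_m*54.628018 + p_d*0.000000] = 58.674377
  V(2,+2) = exp(-r*dt) * [p_u*352.127876 + p_m*168.347971 + p_d*54.628018] = 169.244415
  V(1,-1) = exp(-r*dt) * [p_u*7.316020 + p_m*0.000000 + p_d*0.000000] = 0.979793
  V(1,+0) = exp(-r*dt) * [p_u*58.674377 + p_m*7.316020 + p_d*0.000000] = 12.696409
  V(1,+1) = exp(-r*dt) * [p_u*169.244415 + p_m*58.674377 + p_d*7.316020] = 62.909960
  V(0,+0) = exp(-r*dt) * [p_u*62.909960 + p_m*12.696409 + p_d*0.979793] = 17.014778

Answer: Price = V(0,0) = 17.0148


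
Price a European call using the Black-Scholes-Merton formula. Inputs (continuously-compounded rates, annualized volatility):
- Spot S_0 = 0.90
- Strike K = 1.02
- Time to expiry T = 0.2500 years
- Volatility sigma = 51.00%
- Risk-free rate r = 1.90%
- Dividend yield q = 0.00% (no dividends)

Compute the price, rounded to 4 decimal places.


Answer: Price = 0.0501

Derivation:
d1 = (ln(S/K) + (r - q + 0.5*sigma^2) * T) / (sigma * sqrt(T)) = -0.34470840
d2 = d1 - sigma * sqrt(T) = -0.59970840
exp(-rT) = 0.99526126; exp(-qT) = 1.00000000
C = S_0 * exp(-qT) * N(d1) - K * exp(-rT) * N(d2)
N(d1) = 0.36515680; N(d2) = 0.27435029
C = 0.9000 * 1.00000000 * 0.36515680 - 1.0200 * 0.99526126 * 0.27435029 = 0.0501


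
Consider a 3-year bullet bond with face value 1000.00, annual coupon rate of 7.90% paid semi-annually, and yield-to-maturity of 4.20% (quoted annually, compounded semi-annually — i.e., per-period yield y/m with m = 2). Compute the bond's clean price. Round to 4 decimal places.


Answer: Price = 1103.2777

Derivation:
Coupon per period c = face * coupon_rate / m = 39.500000
Periods per year m = 2; per-period yield y/m = 0.021000
Number of cashflows N = 6
Cashflows (t years, CF_t, discount factor 1/(1+y/m)^(m*t), PV):
  t = 0.5000: CF_t = 39.500000, DF = 0.979432, PV = 38.687561
  t = 1.0000: CF_t = 39.500000, DF = 0.959287, PV = 37.891833
  t = 1.5000: CF_t = 39.500000, DF = 0.939556, PV = 37.112471
  t = 2.0000: CF_t = 39.500000, DF = 0.920231, PV = 36.349139
  t = 2.5000: CF_t = 39.500000, DF = 0.901304, PV = 35.601507
  t = 3.0000: CF_t = 1039.500000, DF = 0.882766, PV = 917.635151
Price P = sum_t PV_t = 1103.277662


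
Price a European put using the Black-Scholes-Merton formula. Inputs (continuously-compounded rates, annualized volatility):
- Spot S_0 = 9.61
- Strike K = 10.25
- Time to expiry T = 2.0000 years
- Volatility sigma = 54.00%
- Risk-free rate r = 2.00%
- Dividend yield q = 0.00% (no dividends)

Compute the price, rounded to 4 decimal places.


d1 = (ln(S/K) + (r - q + 0.5*sigma^2) * T) / (sigma * sqrt(T)) = 0.34979069
d2 = d1 - sigma * sqrt(T) = -0.41388464
exp(-rT) = 0.96078944; exp(-qT) = 1.00000000
P = K * exp(-rT) * N(-d2) - S_0 * exp(-qT) * N(-d1)
N(-d1) = 0.36324789; N(-d2) = 0.66052070
P = 10.2500 * 0.96078944 * 0.66052070 - 9.6100 * 1.00000000 * 0.36324789 = 3.0141

Answer: Price = 3.0141


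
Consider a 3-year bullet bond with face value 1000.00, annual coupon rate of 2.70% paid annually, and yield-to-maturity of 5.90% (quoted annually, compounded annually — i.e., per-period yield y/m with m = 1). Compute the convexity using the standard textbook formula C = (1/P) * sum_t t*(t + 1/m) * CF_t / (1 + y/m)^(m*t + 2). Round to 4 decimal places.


Coupon per period c = face * coupon_rate / m = 27.000000
Periods per year m = 1; per-period yield y/m = 0.059000
Number of cashflows N = 3
Cashflows (t years, CF_t, discount factor 1/(1+y/m)^(m*t), PV):
  t = 1.0000: CF_t = 27.000000, DF = 0.944287, PV = 25.495751
  t = 2.0000: CF_t = 27.000000, DF = 0.891678, PV = 24.075308
  t = 3.0000: CF_t = 1027.000000, DF = 0.842000, PV = 864.734056
Price P = sum_t PV_t = 914.305114
Convexity numerator sum_t t*(t + 1/m) * CF_t / (1+y/m)^(m*t + 2):
  t = 1.0000: term = 45.468003
  t = 2.0000: term = 128.804541
  t = 3.0000: term = 9252.772605
Convexity = (1/P) * sum = 9427.045148 / 914.305114 = 10.310612

Answer: Convexity = 10.3106


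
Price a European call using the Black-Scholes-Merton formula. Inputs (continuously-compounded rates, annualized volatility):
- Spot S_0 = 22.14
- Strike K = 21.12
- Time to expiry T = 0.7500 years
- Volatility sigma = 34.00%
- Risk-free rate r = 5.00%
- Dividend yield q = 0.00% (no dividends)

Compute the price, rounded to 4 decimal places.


Answer: Price = 3.4861

Derivation:
d1 = (ln(S/K) + (r - q + 0.5*sigma^2) * T) / (sigma * sqrt(T)) = 0.43476332
d2 = d1 - sigma * sqrt(T) = 0.14031469
exp(-rT) = 0.96319442; exp(-qT) = 1.00000000
C = S_0 * exp(-qT) * N(d1) - K * exp(-rT) * N(d2)
N(d1) = 0.66813289; N(d2) = 0.55579432
C = 22.1400 * 1.00000000 * 0.66813289 - 21.1200 * 0.96319442 * 0.55579432 = 3.4861


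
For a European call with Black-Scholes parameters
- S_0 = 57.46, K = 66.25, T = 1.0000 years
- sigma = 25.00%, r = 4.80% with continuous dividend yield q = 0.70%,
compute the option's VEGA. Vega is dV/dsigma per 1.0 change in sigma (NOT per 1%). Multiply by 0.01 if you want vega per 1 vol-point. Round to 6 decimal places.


d1 = -0.2803856453; d2 = -0.5303856453
phi(d1) = 0.3835648438; exp(-qT) = 0.9930244429; exp(-rT) = 0.9531337871
Vega = S * exp(-qT) * phi(d1) * sqrt(T) = 57.4600 * 0.9930244429 * 0.3835648438 * 1.0000000000 = 21.885897

Answer: Vega = 21.885897


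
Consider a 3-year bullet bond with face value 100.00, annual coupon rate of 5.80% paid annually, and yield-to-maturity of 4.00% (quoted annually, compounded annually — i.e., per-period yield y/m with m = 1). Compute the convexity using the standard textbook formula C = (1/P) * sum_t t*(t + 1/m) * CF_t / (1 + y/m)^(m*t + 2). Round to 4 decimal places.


Answer: Convexity = 10.3203

Derivation:
Coupon per period c = face * coupon_rate / m = 5.800000
Periods per year m = 1; per-period yield y/m = 0.040000
Number of cashflows N = 3
Cashflows (t years, CF_t, discount factor 1/(1+y/m)^(m*t), PV):
  t = 1.0000: CF_t = 5.800000, DF = 0.961538, PV = 5.576923
  t = 2.0000: CF_t = 5.800000, DF = 0.924556, PV = 5.362426
  t = 3.0000: CF_t = 105.800000, DF = 0.888996, PV = 94.055815
Price P = sum_t PV_t = 104.995164
Convexity numerator sum_t t*(t + 1/m) * CF_t / (1+y/m)^(m*t + 2):
  t = 1.0000: term = 10.312358
  t = 2.0000: term = 29.747186
  t = 3.0000: term = 1043.518655
Convexity = (1/P) * sum = 1083.578198 / 104.995164 = 10.320268


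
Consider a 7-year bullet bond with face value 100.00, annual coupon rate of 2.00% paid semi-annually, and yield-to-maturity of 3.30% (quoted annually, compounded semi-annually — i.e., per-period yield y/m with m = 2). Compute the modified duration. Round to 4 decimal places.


Answer: Modified duration = 6.4371

Derivation:
Coupon per period c = face * coupon_rate / m = 1.000000
Periods per year m = 2; per-period yield y/m = 0.016500
Number of cashflows N = 14
Cashflows (t years, CF_t, discount factor 1/(1+y/m)^(m*t), PV):
  t = 0.5000: CF_t = 1.000000, DF = 0.983768, PV = 0.983768
  t = 1.0000: CF_t = 1.000000, DF = 0.967799, PV = 0.967799
  t = 1.5000: CF_t = 1.000000, DF = 0.952090, PV = 0.952090
  t = 2.0000: CF_t = 1.000000, DF = 0.936635, PV = 0.936635
  t = 2.5000: CF_t = 1.000000, DF = 0.921432, PV = 0.921432
  t = 3.0000: CF_t = 1.000000, DF = 0.906475, PV = 0.906475
  t = 3.5000: CF_t = 1.000000, DF = 0.891761, PV = 0.891761
  t = 4.0000: CF_t = 1.000000, DF = 0.877285, PV = 0.877285
  t = 4.5000: CF_t = 1.000000, DF = 0.863045, PV = 0.863045
  t = 5.0000: CF_t = 1.000000, DF = 0.849036, PV = 0.849036
  t = 5.5000: CF_t = 1.000000, DF = 0.835254, PV = 0.835254
  t = 6.0000: CF_t = 1.000000, DF = 0.821696, PV = 0.821696
  t = 6.5000: CF_t = 1.000000, DF = 0.808359, PV = 0.808359
  t = 7.0000: CF_t = 101.000000, DF = 0.795237, PV = 80.318948
Price P = sum_t PV_t = 91.933583
First compute Macaulay numerator sum_t t * PV_t:
  t * PV_t at t = 0.5000: 0.491884
  t * PV_t at t = 1.0000: 0.967799
  t * PV_t at t = 1.5000: 1.428134
  t * PV_t at t = 2.0000: 1.873270
  t * PV_t at t = 2.5000: 2.303579
  t * PV_t at t = 3.0000: 2.719424
  t * PV_t at t = 3.5000: 3.121162
  t * PV_t at t = 4.0000: 3.509142
  t * PV_t at t = 4.5000: 3.883704
  t * PV_t at t = 5.0000: 4.245181
  t * PV_t at t = 5.5000: 4.593899
  t * PV_t at t = 6.0000: 4.930179
  t * PV_t at t = 6.5000: 5.254330
  t * PV_t at t = 7.0000: 562.232637
Macaulay duration D = 601.554325 / 91.933583 = 6.543358
Modified duration = D / (1 + y/m) = 6.543358 / (1 + 0.016500) = 6.437145


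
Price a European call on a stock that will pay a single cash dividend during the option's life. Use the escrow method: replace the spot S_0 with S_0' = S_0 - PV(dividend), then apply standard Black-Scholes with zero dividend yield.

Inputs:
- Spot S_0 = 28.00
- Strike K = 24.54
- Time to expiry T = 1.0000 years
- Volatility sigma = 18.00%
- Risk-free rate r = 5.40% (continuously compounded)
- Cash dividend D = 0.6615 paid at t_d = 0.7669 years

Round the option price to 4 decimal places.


Answer: Price = 4.5657

Derivation:
PV(D) = D * exp(-r * t_d) = 0.6615 * 0.95943319 = 0.63466505
S_0' = S_0 - PV(D) = 28.0000 - 0.63466505 = 27.36533495
d1 = (ln(S_0'/K) + (r + sigma^2/2)*T) / (sigma*sqrt(T)) = 0.99540347
d2 = d1 - sigma*sqrt(T) = 0.81540347
exp(-rT) = 0.94743211
N(d1) = 0.84022997; N(d2) = 0.79257930
C = S_0' * N(d1) - K * exp(-rT) * N(d2) = 27.36533495 * 0.84022997 - 24.5400 * 0.94743211 * 0.79257930 = 4.5657


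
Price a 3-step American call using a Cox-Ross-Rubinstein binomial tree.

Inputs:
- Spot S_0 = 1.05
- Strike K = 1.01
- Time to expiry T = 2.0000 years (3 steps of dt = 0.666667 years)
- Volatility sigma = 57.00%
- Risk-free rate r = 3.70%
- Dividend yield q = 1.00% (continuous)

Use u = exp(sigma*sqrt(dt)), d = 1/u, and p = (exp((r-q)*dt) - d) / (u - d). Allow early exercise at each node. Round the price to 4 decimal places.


dt = T/N = 0.666667
u = exp(sigma*sqrt(dt)) = 1.592656; d = 1/u = 0.627882
p = (exp((r-q)*dt) - d) / (u - d) = 0.404531
Discount per step: exp(-r*dt) = 0.975635
Stock lattice S(k, i) with i counting down-moves:
  k=0: S(0,0) = 1.0500
  k=1: S(1,0) = 1.6723; S(1,1) = 0.6593
  k=2: S(2,0) = 2.6634; S(2,1) = 1.0500; S(2,2) = 0.4139
  k=3: S(3,0) = 4.2418; S(3,1) = 1.6723; S(3,2) = 0.6593; S(3,3) = 0.2599
Terminal payoffs V(N, i) = max(S_T - K, 0):
  V(3,0) = 3.231849; V(3,1) = 0.662289; V(3,2) = 0.000000; V(3,3) = 0.000000
Backward induction: V(k, i) = exp(-r*dt) * [p * V(k+1, i) + (1-p) * V(k+1, i+1)]; then take max(V_cont, immediate exercise) for American.
  V(2,0) = exp(-r*dt) * [p*3.231849 + (1-p)*0.662289] = 1.660292; exercise = 1.653381; V(2,0) = max -> 1.660292
  V(2,1) = exp(-r*dt) * [p*0.662289 + (1-p)*0.000000] = 0.261389; exercise = 0.040000; V(2,1) = max -> 0.261389
  V(2,2) = exp(-r*dt) * [p*0.000000 + (1-p)*0.000000] = 0.000000; exercise = 0.000000; V(2,2) = max -> 0.000000
  V(1,0) = exp(-r*dt) * [p*1.660292 + (1-p)*0.261389] = 0.807132; exercise = 0.662289; V(1,0) = max -> 0.807132
  V(1,1) = exp(-r*dt) * [p*0.261389 + (1-p)*0.000000] = 0.103163; exercise = 0.000000; V(1,1) = max -> 0.103163
  V(0,0) = exp(-r*dt) * [p*0.807132 + (1-p)*0.103163] = 0.378488; exercise = 0.040000; V(0,0) = max -> 0.378488

Answer: Price = V(0,0) = 0.3785


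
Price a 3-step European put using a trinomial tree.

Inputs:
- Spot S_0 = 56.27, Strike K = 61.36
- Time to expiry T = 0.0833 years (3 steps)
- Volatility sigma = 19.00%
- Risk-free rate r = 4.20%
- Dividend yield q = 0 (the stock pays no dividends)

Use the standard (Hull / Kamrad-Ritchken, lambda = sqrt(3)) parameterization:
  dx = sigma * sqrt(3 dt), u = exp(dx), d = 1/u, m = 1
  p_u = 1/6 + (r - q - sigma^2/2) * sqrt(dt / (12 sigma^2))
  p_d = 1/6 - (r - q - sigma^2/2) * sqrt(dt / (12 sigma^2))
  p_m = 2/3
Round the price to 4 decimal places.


Answer: Price = V(0,0) = 4.9865

Derivation:
dt = T/N = 0.027767; dx = sigma*sqrt(3*dt) = 0.054837
u = exp(dx) = 1.056369; d = 1/u = 0.946639
p_u = 0.172730, p_m = 0.666667, p_d = 0.160603
Discount per step: exp(-r*dt) = 0.998834
Stock lattice S(k, j) with j the centered position index:
  k=0: S(0,+0) = 56.2700
  k=1: S(1,-1) = 53.2674; S(1,+0) = 56.2700; S(1,+1) = 59.4419
  k=2: S(2,-2) = 50.4250; S(2,-1) = 53.2674; S(2,+0) = 56.2700; S(2,+1) = 59.4419; S(2,+2) = 62.7925
  k=3: S(3,-3) = 47.7343; S(3,-2) = 50.4250; S(3,-1) = 53.2674; S(3,+0) = 56.2700; S(3,+1) = 59.4419; S(3,+2) = 62.7925; S(3,+3) = 66.3321
Terminal payoffs V(N, j) = max(K - S_T, 0):
  V(3,-3) = 13.625729; V(3,-2) = 10.935008; V(3,-1) = 8.092615; V(3,+0) = 5.090000; V(3,+1) = 1.918131; V(3,+2) = 0.000000; V(3,+3) = 0.000000
Backward induction: V(k, j) = exp(-r*dt) * [p_u * V(k+1, j+1) + p_m * V(k+1, j) + p_d * V(k+1, j-1)]
  V(2,-2) = exp(-r*dt) * [p_u*8.092615 + p_m*10.935008 + p_d*13.625729] = 10.863503
  V(2,-1) = exp(-r*dt) * [p_u*5.090000 + p_m*8.092615 + p_d*10.935008] = 8.021111
  V(2,+0) = exp(-r*dt) * [p_u*1.918131 + p_m*5.090000 + p_d*8.092615] = 5.018496
  V(2,+1) = exp(-r*dt) * [p_u*0.000000 + p_m*1.918131 + p_d*5.090000] = 2.093781
  V(2,+2) = exp(-r*dt) * [p_u*0.000000 + p_m*0.000000 + p_d*1.918131] = 0.307699
  V(1,-1) = exp(-r*dt) * [p_u*5.018496 + p_m*8.021111 + p_d*10.863503] = 7.949689
  V(1,+0) = exp(-r*dt) * [p_u*2.093781 + p_m*5.018496 + p_d*8.021111] = 4.989717
  V(1,+1) = exp(-r*dt) * [p_u*0.307699 + p_m*2.093781 + p_d*5.018496] = 2.252361
  V(0,+0) = exp(-r*dt) * [p_u*2.252361 + p_m*4.989717 + p_d*7.949689] = 4.986455
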